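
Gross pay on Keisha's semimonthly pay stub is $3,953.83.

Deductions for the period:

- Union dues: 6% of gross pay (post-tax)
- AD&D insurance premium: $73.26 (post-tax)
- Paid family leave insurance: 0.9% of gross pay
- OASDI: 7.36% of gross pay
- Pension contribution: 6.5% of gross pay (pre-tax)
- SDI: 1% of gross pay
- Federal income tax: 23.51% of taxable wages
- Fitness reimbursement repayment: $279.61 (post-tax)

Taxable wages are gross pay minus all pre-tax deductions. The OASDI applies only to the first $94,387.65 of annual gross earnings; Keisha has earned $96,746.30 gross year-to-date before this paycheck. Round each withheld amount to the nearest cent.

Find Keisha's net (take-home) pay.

$2,162.49

Pension contribution: $3,953.83 × 0.065 = $257.00
Taxable wages = $3,953.83 − $257.00 = $3,696.83
Federal income tax: $3,696.83 × 0.2351 = $869.12
OASDI: annual cap $94,387.65 already reached (YTD $96,746.30), so $0.00
Paid family leave insurance: $3,953.83 × 0.009 = $35.58
SDI: $3,953.83 × 0.01 = $39.54
Union dues: $3,953.83 × 0.06 = $237.23
AD&D insurance premium: $73.26
Fitness reimbursement repayment: $279.61
Total deductions = $257.00 + $869.12 + $0.00 + $35.58 + $39.54 + $237.23 + $73.26 + $279.61 = $1,791.34
Net pay = $3,953.83 − $1,791.34 = $2,162.49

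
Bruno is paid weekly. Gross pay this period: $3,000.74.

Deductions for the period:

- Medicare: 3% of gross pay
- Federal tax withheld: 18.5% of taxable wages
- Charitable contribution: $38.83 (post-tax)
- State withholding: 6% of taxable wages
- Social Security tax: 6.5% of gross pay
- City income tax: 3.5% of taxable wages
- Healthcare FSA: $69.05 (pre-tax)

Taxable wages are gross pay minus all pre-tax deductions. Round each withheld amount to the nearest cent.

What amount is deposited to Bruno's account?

$1,786.92

Healthcare FSA: $69.05
Taxable wages = $3,000.74 − $69.05 = $2,931.69
Federal tax withheld: $2,931.69 × 0.185 = $542.36
State withholding: $2,931.69 × 0.06 = $175.90
City income tax: $2,931.69 × 0.035 = $102.61
Social Security tax: $3,000.74 × 0.065 = $195.05
Medicare: $3,000.74 × 0.03 = $90.02
Charitable contribution: $38.83
Total deductions = $69.05 + $542.36 + $175.90 + $102.61 + $195.05 + $90.02 + $38.83 = $1,213.82
Net pay = $3,000.74 − $1,213.82 = $1,786.92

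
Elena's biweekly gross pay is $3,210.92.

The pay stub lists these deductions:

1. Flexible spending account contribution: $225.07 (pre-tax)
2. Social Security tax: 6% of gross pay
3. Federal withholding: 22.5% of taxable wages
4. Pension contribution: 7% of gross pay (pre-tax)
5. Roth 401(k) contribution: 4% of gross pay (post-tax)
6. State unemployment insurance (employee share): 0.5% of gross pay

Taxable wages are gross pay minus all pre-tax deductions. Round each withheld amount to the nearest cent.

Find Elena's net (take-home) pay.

$1,802.69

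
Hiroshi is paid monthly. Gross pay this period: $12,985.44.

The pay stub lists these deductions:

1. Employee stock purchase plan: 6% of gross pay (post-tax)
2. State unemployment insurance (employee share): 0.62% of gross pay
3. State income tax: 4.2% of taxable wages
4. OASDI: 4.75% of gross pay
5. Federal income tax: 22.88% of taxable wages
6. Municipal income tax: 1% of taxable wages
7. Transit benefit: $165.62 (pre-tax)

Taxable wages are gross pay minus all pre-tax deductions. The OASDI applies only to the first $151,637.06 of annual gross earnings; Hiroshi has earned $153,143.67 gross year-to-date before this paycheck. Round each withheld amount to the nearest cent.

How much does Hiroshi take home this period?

$8,360.38

Transit benefit: $165.62
Taxable wages = $12,985.44 − $165.62 = $12,819.82
Municipal income tax: $12,819.82 × 0.01 = $128.20
Federal income tax: $12,819.82 × 0.2288 = $2,933.17
State income tax: $12,819.82 × 0.042 = $538.43
State unemployment insurance (employee share): $12,985.44 × 0.0062 = $80.51
OASDI: annual cap $151,637.06 already reached (YTD $153,143.67), so $0.00
Employee stock purchase plan: $12,985.44 × 0.06 = $779.13
Total deductions = $165.62 + $128.20 + $2,933.17 + $538.43 + $80.51 + $0.00 + $779.13 = $4,625.06
Net pay = $12,985.44 − $4,625.06 = $8,360.38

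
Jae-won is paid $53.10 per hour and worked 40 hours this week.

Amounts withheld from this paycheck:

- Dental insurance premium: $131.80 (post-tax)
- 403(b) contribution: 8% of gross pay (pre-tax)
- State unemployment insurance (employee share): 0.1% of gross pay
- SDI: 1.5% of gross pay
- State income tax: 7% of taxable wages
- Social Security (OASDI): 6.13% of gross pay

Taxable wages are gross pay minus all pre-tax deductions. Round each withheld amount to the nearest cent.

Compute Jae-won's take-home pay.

$1521.31

Gross pay: 40 × $53.10 = $2124.00
403(b) contribution: $2124.00 × 0.08 = $169.92
Taxable wages = $2124.00 − $169.92 = $1954.08
State income tax: $1954.08 × 0.07 = $136.79
SDI: $2124.00 × 0.015 = $31.86
Social Security (OASDI): $2124.00 × 0.0613 = $130.20
State unemployment insurance (employee share): $2124.00 × 0.001 = $2.12
Dental insurance premium: $131.80
Total deductions = $169.92 + $136.79 + $31.86 + $130.20 + $2.12 + $131.80 = $602.69
Net pay = $2124.00 − $602.69 = $1521.31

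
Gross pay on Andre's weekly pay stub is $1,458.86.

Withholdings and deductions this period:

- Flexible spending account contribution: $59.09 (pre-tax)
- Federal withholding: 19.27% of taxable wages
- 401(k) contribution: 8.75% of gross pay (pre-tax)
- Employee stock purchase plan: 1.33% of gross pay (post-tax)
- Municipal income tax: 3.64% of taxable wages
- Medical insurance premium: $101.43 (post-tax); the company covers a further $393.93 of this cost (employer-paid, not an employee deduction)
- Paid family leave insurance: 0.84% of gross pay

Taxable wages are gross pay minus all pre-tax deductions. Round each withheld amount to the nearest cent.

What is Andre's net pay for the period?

$847.59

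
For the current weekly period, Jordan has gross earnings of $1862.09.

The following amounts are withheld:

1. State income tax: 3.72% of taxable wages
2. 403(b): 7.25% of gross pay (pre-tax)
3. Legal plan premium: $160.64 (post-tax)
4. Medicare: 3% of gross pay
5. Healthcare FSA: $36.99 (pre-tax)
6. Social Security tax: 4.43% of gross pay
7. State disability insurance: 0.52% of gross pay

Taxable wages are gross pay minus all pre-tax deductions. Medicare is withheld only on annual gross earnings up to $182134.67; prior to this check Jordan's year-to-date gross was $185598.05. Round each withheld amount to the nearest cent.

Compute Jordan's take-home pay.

$1374.42

Healthcare FSA: $36.99
403(b): $1862.09 × 0.0725 = $135.00
Pre-tax total = $36.99 + $135.00 = $171.99
Taxable wages = $1862.09 − $171.99 = $1690.10
State income tax: $1690.10 × 0.0372 = $62.87
Medicare: annual cap $182134.67 already reached (YTD $185598.05), so $0.00
Social Security tax: $1862.09 × 0.0443 = $82.49
State disability insurance: $1862.09 × 0.0052 = $9.68
Legal plan premium: $160.64
Total deductions = $36.99 + $135.00 + $62.87 + $0.00 + $82.49 + $9.68 + $160.64 = $487.67
Net pay = $1862.09 − $487.67 = $1374.42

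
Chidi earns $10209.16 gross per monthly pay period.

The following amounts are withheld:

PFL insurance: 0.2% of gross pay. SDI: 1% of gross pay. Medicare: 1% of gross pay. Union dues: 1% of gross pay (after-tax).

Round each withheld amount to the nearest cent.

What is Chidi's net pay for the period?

SDI: $10209.16 × 0.01 = $102.09
PFL insurance: $10209.16 × 0.002 = $20.42
Medicare: $10209.16 × 0.01 = $102.09
Union dues: $10209.16 × 0.01 = $102.09
Total deductions = $102.09 + $20.42 + $102.09 + $102.09 = $326.69
Net pay = $10209.16 − $326.69 = $9882.47

$9882.47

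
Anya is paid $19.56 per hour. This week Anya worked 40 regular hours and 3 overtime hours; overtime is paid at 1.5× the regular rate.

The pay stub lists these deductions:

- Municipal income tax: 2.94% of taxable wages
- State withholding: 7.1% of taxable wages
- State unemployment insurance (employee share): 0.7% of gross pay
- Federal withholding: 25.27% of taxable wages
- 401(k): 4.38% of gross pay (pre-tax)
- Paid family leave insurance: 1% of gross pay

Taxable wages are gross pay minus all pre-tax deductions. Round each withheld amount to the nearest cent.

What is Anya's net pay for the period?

$523.63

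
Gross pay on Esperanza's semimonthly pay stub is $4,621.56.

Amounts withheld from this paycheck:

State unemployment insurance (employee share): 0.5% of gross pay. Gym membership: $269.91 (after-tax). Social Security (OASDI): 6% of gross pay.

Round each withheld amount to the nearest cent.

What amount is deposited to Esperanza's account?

$4,051.25

State unemployment insurance (employee share): $4,621.56 × 0.005 = $23.11
Social Security (OASDI): $4,621.56 × 0.06 = $277.29
Gym membership: $269.91
Total deductions = $23.11 + $277.29 + $269.91 = $570.31
Net pay = $4,621.56 − $570.31 = $4,051.25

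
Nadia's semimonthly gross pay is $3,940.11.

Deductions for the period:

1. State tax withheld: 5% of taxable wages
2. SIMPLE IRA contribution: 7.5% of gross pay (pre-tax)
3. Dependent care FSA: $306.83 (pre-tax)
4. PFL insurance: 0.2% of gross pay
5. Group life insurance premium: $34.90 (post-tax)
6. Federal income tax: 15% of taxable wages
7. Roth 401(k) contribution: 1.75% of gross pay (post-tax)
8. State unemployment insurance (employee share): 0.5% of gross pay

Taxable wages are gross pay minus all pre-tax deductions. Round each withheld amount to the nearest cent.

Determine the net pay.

SIMPLE IRA contribution: $3,940.11 × 0.075 = $295.51
Dependent care FSA: $306.83
Pre-tax total = $295.51 + $306.83 = $602.34
Taxable wages = $3,940.11 − $602.34 = $3,337.77
State tax withheld: $3,337.77 × 0.05 = $166.89
Federal income tax: $3,337.77 × 0.15 = $500.67
State unemployment insurance (employee share): $3,940.11 × 0.005 = $19.70
PFL insurance: $3,940.11 × 0.002 = $7.88
Roth 401(k) contribution: $3,940.11 × 0.0175 = $68.95
Group life insurance premium: $34.90
Total deductions = $295.51 + $306.83 + $166.89 + $500.67 + $19.70 + $7.88 + $68.95 + $34.90 = $1,401.33
Net pay = $3,940.11 − $1,401.33 = $2,538.78

$2,538.78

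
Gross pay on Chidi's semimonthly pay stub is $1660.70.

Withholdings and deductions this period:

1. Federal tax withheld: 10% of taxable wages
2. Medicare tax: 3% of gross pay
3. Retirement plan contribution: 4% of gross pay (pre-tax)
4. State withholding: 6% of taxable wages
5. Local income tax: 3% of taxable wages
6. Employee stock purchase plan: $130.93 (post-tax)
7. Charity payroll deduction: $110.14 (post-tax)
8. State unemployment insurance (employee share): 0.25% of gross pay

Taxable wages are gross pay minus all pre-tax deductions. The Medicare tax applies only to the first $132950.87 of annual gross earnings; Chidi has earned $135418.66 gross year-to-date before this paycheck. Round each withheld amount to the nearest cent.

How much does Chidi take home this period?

$1046.13

Retirement plan contribution: $1660.70 × 0.04 = $66.43
Taxable wages = $1660.70 − $66.43 = $1594.27
Local income tax: $1594.27 × 0.03 = $47.83
State withholding: $1594.27 × 0.06 = $95.66
Federal tax withheld: $1594.27 × 0.1 = $159.43
Medicare tax: annual cap $132950.87 already reached (YTD $135418.66), so $0.00
State unemployment insurance (employee share): $1660.70 × 0.0025 = $4.15
Charity payroll deduction: $110.14
Employee stock purchase plan: $130.93
Total deductions = $66.43 + $47.83 + $95.66 + $159.43 + $0.00 + $4.15 + $110.14 + $130.93 = $614.57
Net pay = $1660.70 − $614.57 = $1046.13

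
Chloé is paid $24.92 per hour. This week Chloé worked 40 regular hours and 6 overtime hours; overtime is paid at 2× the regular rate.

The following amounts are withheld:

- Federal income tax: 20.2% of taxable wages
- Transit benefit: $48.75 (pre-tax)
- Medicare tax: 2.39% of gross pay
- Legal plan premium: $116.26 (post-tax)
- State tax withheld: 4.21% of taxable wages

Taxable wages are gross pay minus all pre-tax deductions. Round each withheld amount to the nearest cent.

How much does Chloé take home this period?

$795.45

Regular pay: 40 × $24.92 = $996.80
Overtime pay: 6 × $24.92 × 2 = $299.04
Gross pay = $996.80 + $299.04 = $1,295.84
Transit benefit: $48.75
Taxable wages = $1,295.84 − $48.75 = $1,247.09
Federal income tax: $1,247.09 × 0.202 = $251.91
State tax withheld: $1,247.09 × 0.0421 = $52.50
Medicare tax: $1,295.84 × 0.0239 = $30.97
Legal plan premium: $116.26
Total deductions = $48.75 + $251.91 + $52.50 + $30.97 + $116.26 = $500.39
Net pay = $1,295.84 − $500.39 = $795.45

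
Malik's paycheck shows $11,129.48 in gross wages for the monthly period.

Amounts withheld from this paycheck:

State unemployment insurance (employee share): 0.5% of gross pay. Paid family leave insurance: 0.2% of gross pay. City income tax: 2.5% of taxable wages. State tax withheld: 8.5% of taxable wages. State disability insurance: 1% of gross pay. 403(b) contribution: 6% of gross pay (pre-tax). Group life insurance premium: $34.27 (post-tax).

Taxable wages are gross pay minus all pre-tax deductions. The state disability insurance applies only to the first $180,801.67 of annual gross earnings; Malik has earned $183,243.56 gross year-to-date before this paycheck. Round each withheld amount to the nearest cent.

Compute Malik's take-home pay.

$9,198.74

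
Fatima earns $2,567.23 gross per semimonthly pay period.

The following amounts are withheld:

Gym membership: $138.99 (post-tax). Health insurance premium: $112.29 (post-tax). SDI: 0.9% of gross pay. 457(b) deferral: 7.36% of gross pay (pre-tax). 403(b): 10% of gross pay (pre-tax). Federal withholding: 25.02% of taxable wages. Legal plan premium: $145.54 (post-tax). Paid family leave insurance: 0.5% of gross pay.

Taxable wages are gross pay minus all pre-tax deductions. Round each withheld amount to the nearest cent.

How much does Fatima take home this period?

403(b): $2,567.23 × 0.1 = $256.72
457(b) deferral: $2,567.23 × 0.0736 = $188.95
Pre-tax total = $256.72 + $188.95 = $445.67
Taxable wages = $2,567.23 − $445.67 = $2,121.56
Federal withholding: $2,121.56 × 0.2502 = $530.81
SDI: $2,567.23 × 0.009 = $23.11
Paid family leave insurance: $2,567.23 × 0.005 = $12.84
Gym membership: $138.99
Health insurance premium: $112.29
Legal plan premium: $145.54
Total deductions = $256.72 + $188.95 + $530.81 + $23.11 + $12.84 + $138.99 + $112.29 + $145.54 = $1,409.25
Net pay = $2,567.23 − $1,409.25 = $1,157.98

$1,157.98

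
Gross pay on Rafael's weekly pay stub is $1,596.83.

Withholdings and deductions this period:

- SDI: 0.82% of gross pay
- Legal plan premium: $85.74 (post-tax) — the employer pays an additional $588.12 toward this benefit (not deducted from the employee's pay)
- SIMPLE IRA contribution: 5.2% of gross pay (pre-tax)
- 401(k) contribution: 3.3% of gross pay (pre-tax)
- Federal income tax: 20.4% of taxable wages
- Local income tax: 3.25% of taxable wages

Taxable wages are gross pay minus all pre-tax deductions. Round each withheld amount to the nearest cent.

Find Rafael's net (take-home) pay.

SIMPLE IRA contribution: $1,596.83 × 0.052 = $83.04
401(k) contribution: $1,596.83 × 0.033 = $52.70
Pre-tax total = $83.04 + $52.70 = $135.74
Taxable wages = $1,596.83 − $135.74 = $1,461.09
Local income tax: $1,461.09 × 0.0325 = $47.49
Federal income tax: $1,461.09 × 0.204 = $298.06
SDI: $1,596.83 × 0.0082 = $13.09
Legal plan premium: $85.74
(Employer's $588.12 toward legal plan premium is not withheld from the employee.)
Total deductions = $83.04 + $52.70 + $47.49 + $298.06 + $13.09 + $85.74 = $580.12
Net pay = $1,596.83 − $580.12 = $1,016.71

$1,016.71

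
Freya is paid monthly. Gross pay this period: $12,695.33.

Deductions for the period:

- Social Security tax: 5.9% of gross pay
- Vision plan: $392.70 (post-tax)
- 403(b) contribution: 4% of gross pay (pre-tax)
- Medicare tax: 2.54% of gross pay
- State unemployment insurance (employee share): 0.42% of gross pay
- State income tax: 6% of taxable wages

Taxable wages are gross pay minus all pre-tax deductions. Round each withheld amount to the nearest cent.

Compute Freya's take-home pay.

$9,938.77

403(b) contribution: $12,695.33 × 0.04 = $507.81
Taxable wages = $12,695.33 − $507.81 = $12,187.52
State income tax: $12,187.52 × 0.06 = $731.25
Medicare tax: $12,695.33 × 0.0254 = $322.46
State unemployment insurance (employee share): $12,695.33 × 0.0042 = $53.32
Social Security tax: $12,695.33 × 0.059 = $749.02
Vision plan: $392.70
Total deductions = $507.81 + $731.25 + $322.46 + $53.32 + $749.02 + $392.70 = $2,756.56
Net pay = $12,695.33 − $2,756.56 = $9,938.77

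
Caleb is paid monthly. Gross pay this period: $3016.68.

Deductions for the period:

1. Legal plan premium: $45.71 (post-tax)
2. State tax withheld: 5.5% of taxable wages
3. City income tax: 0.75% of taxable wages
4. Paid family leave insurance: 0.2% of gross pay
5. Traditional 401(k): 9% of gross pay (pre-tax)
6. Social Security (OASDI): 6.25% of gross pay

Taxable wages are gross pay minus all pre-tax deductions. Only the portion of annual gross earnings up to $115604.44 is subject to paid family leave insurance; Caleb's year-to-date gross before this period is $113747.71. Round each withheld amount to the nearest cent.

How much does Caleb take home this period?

Traditional 401(k): $3016.68 × 0.09 = $271.50
Taxable wages = $3016.68 − $271.50 = $2745.18
City income tax: $2745.18 × 0.0075 = $20.59
State tax withheld: $2745.18 × 0.055 = $150.98
Paid family leave insurance: only $115604.44 − $113747.71 = $1856.73 of this check is subject → $1856.73 × 0.002 = $3.71
Social Security (OASDI): $3016.68 × 0.0625 = $188.54
Legal plan premium: $45.71
Total deductions = $271.50 + $20.59 + $150.98 + $3.71 + $188.54 + $45.71 = $681.03
Net pay = $3016.68 − $681.03 = $2335.65

$2335.65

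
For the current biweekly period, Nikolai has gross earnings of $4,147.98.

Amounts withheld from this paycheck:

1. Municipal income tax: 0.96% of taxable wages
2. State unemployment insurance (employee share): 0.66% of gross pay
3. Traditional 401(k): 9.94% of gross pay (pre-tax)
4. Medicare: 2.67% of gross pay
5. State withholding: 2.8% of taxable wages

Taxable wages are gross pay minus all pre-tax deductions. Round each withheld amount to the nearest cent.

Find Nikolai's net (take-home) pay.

Traditional 401(k): $4,147.98 × 0.0994 = $412.31
Taxable wages = $4,147.98 − $412.31 = $3,735.67
Municipal income tax: $3,735.67 × 0.0096 = $35.86
State withholding: $3,735.67 × 0.028 = $104.60
State unemployment insurance (employee share): $4,147.98 × 0.0066 = $27.38
Medicare: $4,147.98 × 0.0267 = $110.75
Total deductions = $412.31 + $35.86 + $104.60 + $27.38 + $110.75 = $690.90
Net pay = $4,147.98 − $690.90 = $3,457.08

$3,457.08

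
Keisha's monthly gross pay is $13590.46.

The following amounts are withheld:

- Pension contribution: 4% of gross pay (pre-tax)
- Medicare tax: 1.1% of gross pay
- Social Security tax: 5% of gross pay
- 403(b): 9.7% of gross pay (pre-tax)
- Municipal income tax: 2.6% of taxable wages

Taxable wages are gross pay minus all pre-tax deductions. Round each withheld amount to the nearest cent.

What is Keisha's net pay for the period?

$10594.61

Pension contribution: $13590.46 × 0.04 = $543.62
403(b): $13590.46 × 0.097 = $1318.27
Pre-tax total = $543.62 + $1318.27 = $1861.89
Taxable wages = $13590.46 − $1861.89 = $11728.57
Municipal income tax: $11728.57 × 0.026 = $304.94
Social Security tax: $13590.46 × 0.05 = $679.52
Medicare tax: $13590.46 × 0.011 = $149.50
Total deductions = $543.62 + $1318.27 + $304.94 + $679.52 + $149.50 = $2995.85
Net pay = $13590.46 − $2995.85 = $10594.61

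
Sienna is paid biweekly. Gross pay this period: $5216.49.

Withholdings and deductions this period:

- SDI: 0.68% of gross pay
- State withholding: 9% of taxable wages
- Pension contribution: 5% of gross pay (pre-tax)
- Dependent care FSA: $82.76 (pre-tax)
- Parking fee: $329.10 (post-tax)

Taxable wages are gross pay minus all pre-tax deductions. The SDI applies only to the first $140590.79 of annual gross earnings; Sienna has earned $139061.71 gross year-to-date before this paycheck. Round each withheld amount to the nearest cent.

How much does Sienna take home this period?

Pension contribution: $5216.49 × 0.05 = $260.82
Dependent care FSA: $82.76
Pre-tax total = $260.82 + $82.76 = $343.58
Taxable wages = $5216.49 − $343.58 = $4872.91
State withholding: $4872.91 × 0.09 = $438.56
SDI: only $140590.79 − $139061.71 = $1529.08 of this check is subject → $1529.08 × 0.0068 = $10.40
Parking fee: $329.10
Total deductions = $260.82 + $82.76 + $438.56 + $10.40 + $329.10 = $1121.64
Net pay = $5216.49 − $1121.64 = $4094.85

$4094.85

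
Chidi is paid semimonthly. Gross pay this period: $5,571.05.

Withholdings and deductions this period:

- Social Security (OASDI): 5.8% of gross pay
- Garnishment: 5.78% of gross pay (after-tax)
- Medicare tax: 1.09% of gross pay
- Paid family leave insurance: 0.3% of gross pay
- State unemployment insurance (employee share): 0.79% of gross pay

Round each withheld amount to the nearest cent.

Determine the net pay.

State unemployment insurance (employee share): $5,571.05 × 0.0079 = $44.01
Paid family leave insurance: $5,571.05 × 0.003 = $16.71
Social Security (OASDI): $5,571.05 × 0.058 = $323.12
Medicare tax: $5,571.05 × 0.0109 = $60.72
Garnishment: $5,571.05 × 0.0578 = $322.01
Total deductions = $44.01 + $16.71 + $323.12 + $60.72 + $322.01 = $766.57
Net pay = $5,571.05 − $766.57 = $4,804.48

$4,804.48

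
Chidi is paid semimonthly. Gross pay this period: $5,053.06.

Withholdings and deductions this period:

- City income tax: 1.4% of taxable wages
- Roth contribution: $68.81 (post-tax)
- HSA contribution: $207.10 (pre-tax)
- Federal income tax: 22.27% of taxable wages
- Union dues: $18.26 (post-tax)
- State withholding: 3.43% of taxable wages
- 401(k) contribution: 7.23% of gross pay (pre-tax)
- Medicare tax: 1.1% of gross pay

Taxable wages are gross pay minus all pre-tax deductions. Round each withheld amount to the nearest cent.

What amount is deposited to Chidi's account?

$3,123.72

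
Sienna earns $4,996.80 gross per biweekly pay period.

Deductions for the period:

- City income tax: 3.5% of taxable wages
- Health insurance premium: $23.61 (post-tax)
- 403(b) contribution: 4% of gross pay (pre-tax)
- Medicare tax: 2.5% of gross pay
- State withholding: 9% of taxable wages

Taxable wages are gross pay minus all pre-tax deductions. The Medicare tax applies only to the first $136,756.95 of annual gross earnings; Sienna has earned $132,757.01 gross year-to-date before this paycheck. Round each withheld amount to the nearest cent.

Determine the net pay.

$4,073.71

403(b) contribution: $4,996.80 × 0.04 = $199.87
Taxable wages = $4,996.80 − $199.87 = $4,796.93
City income tax: $4,796.93 × 0.035 = $167.89
State withholding: $4,796.93 × 0.09 = $431.72
Medicare tax: only $136,756.95 − $132,757.01 = $3,999.94 of this check is subject → $3,999.94 × 0.025 = $100.00
Health insurance premium: $23.61
Total deductions = $199.87 + $167.89 + $431.72 + $100.00 + $23.61 = $923.09
Net pay = $4,996.80 − $923.09 = $4,073.71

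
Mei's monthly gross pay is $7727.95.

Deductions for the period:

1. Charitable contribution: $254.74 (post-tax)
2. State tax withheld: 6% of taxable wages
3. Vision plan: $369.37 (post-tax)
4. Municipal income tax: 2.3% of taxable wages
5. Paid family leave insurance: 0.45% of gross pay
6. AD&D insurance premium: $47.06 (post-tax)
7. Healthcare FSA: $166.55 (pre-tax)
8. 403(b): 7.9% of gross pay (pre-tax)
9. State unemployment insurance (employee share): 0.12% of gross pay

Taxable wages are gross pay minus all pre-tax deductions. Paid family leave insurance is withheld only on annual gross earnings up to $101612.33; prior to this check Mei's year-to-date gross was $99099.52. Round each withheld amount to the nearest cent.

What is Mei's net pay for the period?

Healthcare FSA: $166.55
403(b): $7727.95 × 0.079 = $610.51
Pre-tax total = $166.55 + $610.51 = $777.06
Taxable wages = $7727.95 − $777.06 = $6950.89
Municipal income tax: $6950.89 × 0.023 = $159.87
State tax withheld: $6950.89 × 0.06 = $417.05
State unemployment insurance (employee share): $7727.95 × 0.0012 = $9.27
Paid family leave insurance: only $101612.33 − $99099.52 = $2512.81 of this check is subject → $2512.81 × 0.0045 = $11.31
AD&D insurance premium: $47.06
Charitable contribution: $254.74
Vision plan: $369.37
Total deductions = $166.55 + $610.51 + $159.87 + $417.05 + $9.27 + $11.31 + $47.06 + $254.74 + $369.37 = $2045.73
Net pay = $7727.95 − $2045.73 = $5682.22

$5682.22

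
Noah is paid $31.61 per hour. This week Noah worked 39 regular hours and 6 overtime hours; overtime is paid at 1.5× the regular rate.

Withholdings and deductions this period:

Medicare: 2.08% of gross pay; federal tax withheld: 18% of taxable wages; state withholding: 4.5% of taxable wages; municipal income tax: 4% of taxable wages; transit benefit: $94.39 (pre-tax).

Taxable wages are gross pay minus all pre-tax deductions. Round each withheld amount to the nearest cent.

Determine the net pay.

Regular pay: 39 × $31.61 = $1,232.79
Overtime pay: 6 × $31.61 × 1.5 = $284.49
Gross pay = $1,232.79 + $284.49 = $1,517.28
Transit benefit: $94.39
Taxable wages = $1,517.28 − $94.39 = $1,422.89
Municipal income tax: $1,422.89 × 0.04 = $56.92
State withholding: $1,422.89 × 0.045 = $64.03
Federal tax withheld: $1,422.89 × 0.18 = $256.12
Medicare: $1,517.28 × 0.0208 = $31.56
Total deductions = $94.39 + $56.92 + $64.03 + $256.12 + $31.56 = $503.02
Net pay = $1,517.28 − $503.02 = $1,014.26

$1,014.26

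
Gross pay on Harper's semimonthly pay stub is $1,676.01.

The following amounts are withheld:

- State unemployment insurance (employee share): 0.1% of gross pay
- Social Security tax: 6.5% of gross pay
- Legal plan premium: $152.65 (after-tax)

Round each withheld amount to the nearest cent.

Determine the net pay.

$1,412.74

Social Security tax: $1,676.01 × 0.065 = $108.94
State unemployment insurance (employee share): $1,676.01 × 0.001 = $1.68
Legal plan premium: $152.65
Total deductions = $108.94 + $1.68 + $152.65 = $263.27
Net pay = $1,676.01 − $263.27 = $1,412.74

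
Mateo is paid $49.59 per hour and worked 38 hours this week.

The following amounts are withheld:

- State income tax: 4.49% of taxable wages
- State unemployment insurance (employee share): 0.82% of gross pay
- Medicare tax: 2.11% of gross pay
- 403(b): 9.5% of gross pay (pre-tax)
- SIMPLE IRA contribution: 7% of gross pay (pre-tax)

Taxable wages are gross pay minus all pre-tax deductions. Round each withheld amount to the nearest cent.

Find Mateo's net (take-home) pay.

$1,447.63

Gross pay: 38 × $49.59 = $1,884.42
403(b): $1,884.42 × 0.095 = $179.02
SIMPLE IRA contribution: $1,884.42 × 0.07 = $131.91
Pre-tax total = $179.02 + $131.91 = $310.93
Taxable wages = $1,884.42 − $310.93 = $1,573.49
State income tax: $1,573.49 × 0.0449 = $70.65
State unemployment insurance (employee share): $1,884.42 × 0.0082 = $15.45
Medicare tax: $1,884.42 × 0.0211 = $39.76
Total deductions = $179.02 + $131.91 + $70.65 + $15.45 + $39.76 = $436.79
Net pay = $1,884.42 − $436.79 = $1,447.63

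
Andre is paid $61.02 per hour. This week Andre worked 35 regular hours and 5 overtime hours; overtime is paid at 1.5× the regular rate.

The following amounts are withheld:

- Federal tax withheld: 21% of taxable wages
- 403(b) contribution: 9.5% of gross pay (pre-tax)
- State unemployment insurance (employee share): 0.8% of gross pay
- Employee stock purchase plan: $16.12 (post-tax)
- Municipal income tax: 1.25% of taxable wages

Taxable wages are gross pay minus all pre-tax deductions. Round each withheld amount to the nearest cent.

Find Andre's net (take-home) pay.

$1787.90

Regular pay: 35 × $61.02 = $2135.70
Overtime pay: 5 × $61.02 × 1.5 = $457.65
Gross pay = $2135.70 + $457.65 = $2593.35
403(b) contribution: $2593.35 × 0.095 = $246.37
Taxable wages = $2593.35 − $246.37 = $2346.98
Federal tax withheld: $2346.98 × 0.21 = $492.87
Municipal income tax: $2346.98 × 0.0125 = $29.34
State unemployment insurance (employee share): $2593.35 × 0.008 = $20.75
Employee stock purchase plan: $16.12
Total deductions = $246.37 + $492.87 + $29.34 + $20.75 + $16.12 = $805.45
Net pay = $2593.35 − $805.45 = $1787.90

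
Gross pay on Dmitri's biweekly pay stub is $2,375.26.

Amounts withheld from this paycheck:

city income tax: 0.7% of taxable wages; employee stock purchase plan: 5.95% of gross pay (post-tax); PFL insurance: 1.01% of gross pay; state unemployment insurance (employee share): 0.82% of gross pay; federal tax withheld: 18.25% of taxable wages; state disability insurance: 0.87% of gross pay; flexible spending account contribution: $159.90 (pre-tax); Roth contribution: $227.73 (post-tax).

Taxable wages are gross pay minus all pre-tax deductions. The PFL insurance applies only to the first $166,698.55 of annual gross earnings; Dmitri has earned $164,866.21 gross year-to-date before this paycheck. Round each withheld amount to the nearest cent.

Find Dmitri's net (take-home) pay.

$1,367.84

Flexible spending account contribution: $159.90
Taxable wages = $2,375.26 − $159.90 = $2,215.36
City income tax: $2,215.36 × 0.007 = $15.51
Federal tax withheld: $2,215.36 × 0.1825 = $404.30
PFL insurance: only $166,698.55 − $164,866.21 = $1,832.34 of this check is subject → $1,832.34 × 0.0101 = $18.51
State unemployment insurance (employee share): $2,375.26 × 0.0082 = $19.48
State disability insurance: $2,375.26 × 0.0087 = $20.66
Employee stock purchase plan: $2,375.26 × 0.0595 = $141.33
Roth contribution: $227.73
Total deductions = $159.90 + $15.51 + $404.30 + $18.51 + $19.48 + $20.66 + $141.33 + $227.73 = $1,007.42
Net pay = $2,375.26 − $1,007.42 = $1,367.84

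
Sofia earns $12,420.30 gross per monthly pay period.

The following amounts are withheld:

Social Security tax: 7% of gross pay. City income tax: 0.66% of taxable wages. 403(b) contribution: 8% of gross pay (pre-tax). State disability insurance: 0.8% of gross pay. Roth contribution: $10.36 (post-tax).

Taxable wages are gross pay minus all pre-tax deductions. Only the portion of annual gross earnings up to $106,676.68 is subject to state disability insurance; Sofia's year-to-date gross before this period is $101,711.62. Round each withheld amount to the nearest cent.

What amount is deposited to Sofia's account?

403(b) contribution: $12,420.30 × 0.08 = $993.62
Taxable wages = $12,420.30 − $993.62 = $11,426.68
City income tax: $11,426.68 × 0.0066 = $75.42
Social Security tax: $12,420.30 × 0.07 = $869.42
State disability insurance: only $106,676.68 − $101,711.62 = $4,965.06 of this check is subject → $4,965.06 × 0.008 = $39.72
Roth contribution: $10.36
Total deductions = $993.62 + $75.42 + $869.42 + $39.72 + $10.36 = $1,988.54
Net pay = $12,420.30 − $1,988.54 = $10,431.76

$10,431.76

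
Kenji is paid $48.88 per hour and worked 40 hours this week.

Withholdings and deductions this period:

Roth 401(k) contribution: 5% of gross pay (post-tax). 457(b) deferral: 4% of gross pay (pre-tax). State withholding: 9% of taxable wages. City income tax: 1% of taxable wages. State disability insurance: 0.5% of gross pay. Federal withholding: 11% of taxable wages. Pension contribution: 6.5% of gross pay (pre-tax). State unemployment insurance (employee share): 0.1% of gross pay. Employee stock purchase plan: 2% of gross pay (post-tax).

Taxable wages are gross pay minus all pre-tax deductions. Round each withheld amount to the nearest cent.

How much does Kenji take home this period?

$1233.82

Gross pay: 40 × $48.88 = $1955.20
457(b) deferral: $1955.20 × 0.04 = $78.21
Pension contribution: $1955.20 × 0.065 = $127.09
Pre-tax total = $78.21 + $127.09 = $205.30
Taxable wages = $1955.20 − $205.30 = $1749.90
State withholding: $1749.90 × 0.09 = $157.49
City income tax: $1749.90 × 0.01 = $17.50
Federal withholding: $1749.90 × 0.11 = $192.49
State disability insurance: $1955.20 × 0.005 = $9.78
State unemployment insurance (employee share): $1955.20 × 0.001 = $1.96
Employee stock purchase plan: $1955.20 × 0.02 = $39.10
Roth 401(k) contribution: $1955.20 × 0.05 = $97.76
Total deductions = $78.21 + $127.09 + $157.49 + $17.50 + $192.49 + $9.78 + $1.96 + $39.10 + $97.76 = $721.38
Net pay = $1955.20 − $721.38 = $1233.82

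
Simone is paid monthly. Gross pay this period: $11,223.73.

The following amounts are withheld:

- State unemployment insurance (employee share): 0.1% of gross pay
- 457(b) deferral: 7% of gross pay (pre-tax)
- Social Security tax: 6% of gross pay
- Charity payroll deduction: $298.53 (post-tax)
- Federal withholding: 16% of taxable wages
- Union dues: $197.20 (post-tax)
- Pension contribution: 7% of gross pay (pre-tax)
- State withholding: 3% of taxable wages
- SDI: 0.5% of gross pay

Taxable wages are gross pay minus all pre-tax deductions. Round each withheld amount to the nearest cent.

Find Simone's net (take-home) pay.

$6,581.96

Pension contribution: $11,223.73 × 0.07 = $785.66
457(b) deferral: $11,223.73 × 0.07 = $785.66
Pre-tax total = $785.66 + $785.66 = $1,571.32
Taxable wages = $11,223.73 − $1,571.32 = $9,652.41
State withholding: $9,652.41 × 0.03 = $289.57
Federal withholding: $9,652.41 × 0.16 = $1,544.39
State unemployment insurance (employee share): $11,223.73 × 0.001 = $11.22
Social Security tax: $11,223.73 × 0.06 = $673.42
SDI: $11,223.73 × 0.005 = $56.12
Charity payroll deduction: $298.53
Union dues: $197.20
Total deductions = $785.66 + $785.66 + $289.57 + $1,544.39 + $11.22 + $673.42 + $56.12 + $298.53 + $197.20 = $4,641.77
Net pay = $11,223.73 − $4,641.77 = $6,581.96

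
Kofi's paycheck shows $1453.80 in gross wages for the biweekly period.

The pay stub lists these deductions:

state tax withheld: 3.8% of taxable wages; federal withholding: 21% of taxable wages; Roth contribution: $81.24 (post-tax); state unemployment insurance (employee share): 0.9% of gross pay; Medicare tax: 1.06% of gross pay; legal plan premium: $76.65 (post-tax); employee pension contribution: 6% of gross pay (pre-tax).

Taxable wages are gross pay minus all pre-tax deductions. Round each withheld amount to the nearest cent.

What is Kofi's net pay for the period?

Employee pension contribution: $1453.80 × 0.06 = $87.23
Taxable wages = $1453.80 − $87.23 = $1366.57
State tax withheld: $1366.57 × 0.038 = $51.93
Federal withholding: $1366.57 × 0.21 = $286.98
Medicare tax: $1453.80 × 0.0106 = $15.41
State unemployment insurance (employee share): $1453.80 × 0.009 = $13.08
Roth contribution: $81.24
Legal plan premium: $76.65
Total deductions = $87.23 + $51.93 + $286.98 + $15.41 + $13.08 + $81.24 + $76.65 = $612.52
Net pay = $1453.80 − $612.52 = $841.28

$841.28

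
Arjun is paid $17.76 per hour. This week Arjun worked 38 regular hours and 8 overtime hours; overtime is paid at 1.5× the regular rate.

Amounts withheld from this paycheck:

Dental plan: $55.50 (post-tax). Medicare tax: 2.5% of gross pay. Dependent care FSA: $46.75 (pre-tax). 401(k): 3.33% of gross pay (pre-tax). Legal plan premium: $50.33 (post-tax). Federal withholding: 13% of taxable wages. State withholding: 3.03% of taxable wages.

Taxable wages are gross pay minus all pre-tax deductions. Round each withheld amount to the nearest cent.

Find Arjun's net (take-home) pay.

$553.54

Regular pay: 38 × $17.76 = $674.88
Overtime pay: 8 × $17.76 × 1.5 = $213.12
Gross pay = $674.88 + $213.12 = $888.00
Dependent care FSA: $46.75
401(k): $888.00 × 0.0333 = $29.57
Pre-tax total = $46.75 + $29.57 = $76.32
Taxable wages = $888.00 − $76.32 = $811.68
Federal withholding: $811.68 × 0.13 = $105.52
State withholding: $811.68 × 0.0303 = $24.59
Medicare tax: $888.00 × 0.025 = $22.20
Dental plan: $55.50
Legal plan premium: $50.33
Total deductions = $46.75 + $29.57 + $105.52 + $24.59 + $22.20 + $55.50 + $50.33 = $334.46
Net pay = $888.00 − $334.46 = $553.54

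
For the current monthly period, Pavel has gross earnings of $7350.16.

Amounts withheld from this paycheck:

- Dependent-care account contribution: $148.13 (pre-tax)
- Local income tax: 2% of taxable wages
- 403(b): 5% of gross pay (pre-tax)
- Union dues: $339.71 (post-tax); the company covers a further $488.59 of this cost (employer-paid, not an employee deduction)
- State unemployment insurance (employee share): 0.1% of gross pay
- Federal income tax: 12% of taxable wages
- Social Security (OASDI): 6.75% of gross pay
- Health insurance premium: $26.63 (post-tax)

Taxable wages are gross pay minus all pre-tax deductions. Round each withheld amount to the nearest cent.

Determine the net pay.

403(b): $7350.16 × 0.05 = $367.51
Dependent-care account contribution: $148.13
Pre-tax total = $367.51 + $148.13 = $515.64
Taxable wages = $7350.16 − $515.64 = $6834.52
Federal income tax: $6834.52 × 0.12 = $820.14
Local income tax: $6834.52 × 0.02 = $136.69
State unemployment insurance (employee share): $7350.16 × 0.001 = $7.35
Social Security (OASDI): $7350.16 × 0.0675 = $496.14
Health insurance premium: $26.63
Union dues: $339.71
(Employer's $488.59 toward union dues is not withheld from the employee.)
Total deductions = $367.51 + $148.13 + $820.14 + $136.69 + $7.35 + $496.14 + $26.63 + $339.71 = $2342.30
Net pay = $7350.16 − $2342.30 = $5007.86

$5007.86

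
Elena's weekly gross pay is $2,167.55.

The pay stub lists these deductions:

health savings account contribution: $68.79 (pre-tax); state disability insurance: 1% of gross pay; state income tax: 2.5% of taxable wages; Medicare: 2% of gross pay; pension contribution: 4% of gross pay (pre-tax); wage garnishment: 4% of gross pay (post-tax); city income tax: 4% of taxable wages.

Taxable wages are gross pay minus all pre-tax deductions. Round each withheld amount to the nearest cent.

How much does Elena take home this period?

$1,729.55

Health savings account contribution: $68.79
Pension contribution: $2,167.55 × 0.04 = $86.70
Pre-tax total = $68.79 + $86.70 = $155.49
Taxable wages = $2,167.55 − $155.49 = $2,012.06
State income tax: $2,012.06 × 0.025 = $50.30
City income tax: $2,012.06 × 0.04 = $80.48
Medicare: $2,167.55 × 0.02 = $43.35
State disability insurance: $2,167.55 × 0.01 = $21.68
Wage garnishment: $2,167.55 × 0.04 = $86.70
Total deductions = $68.79 + $86.70 + $50.30 + $80.48 + $43.35 + $21.68 + $86.70 = $438.00
Net pay = $2,167.55 − $438.00 = $1,729.55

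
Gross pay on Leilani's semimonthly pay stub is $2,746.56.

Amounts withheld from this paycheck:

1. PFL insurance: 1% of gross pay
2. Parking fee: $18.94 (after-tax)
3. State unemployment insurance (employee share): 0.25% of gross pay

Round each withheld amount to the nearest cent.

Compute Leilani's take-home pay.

$2,693.28

PFL insurance: $2,746.56 × 0.01 = $27.47
State unemployment insurance (employee share): $2,746.56 × 0.0025 = $6.87
Parking fee: $18.94
Total deductions = $27.47 + $6.87 + $18.94 = $53.28
Net pay = $2,746.56 − $53.28 = $2,693.28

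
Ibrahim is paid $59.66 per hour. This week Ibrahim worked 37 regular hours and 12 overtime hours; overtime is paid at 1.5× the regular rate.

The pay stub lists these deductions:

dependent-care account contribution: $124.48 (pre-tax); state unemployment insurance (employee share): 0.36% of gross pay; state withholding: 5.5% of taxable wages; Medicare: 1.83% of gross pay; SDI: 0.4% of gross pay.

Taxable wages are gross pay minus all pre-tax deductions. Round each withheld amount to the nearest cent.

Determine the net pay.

$2,898.20

Regular pay: 37 × $59.66 = $2,207.42
Overtime pay: 12 × $59.66 × 1.5 = $1,073.88
Gross pay = $2,207.42 + $1,073.88 = $3,281.30
Dependent-care account contribution: $124.48
Taxable wages = $3,281.30 − $124.48 = $3,156.82
State withholding: $3,156.82 × 0.055 = $173.63
Medicare: $3,281.30 × 0.0183 = $60.05
State unemployment insurance (employee share): $3,281.30 × 0.0036 = $11.81
SDI: $3,281.30 × 0.004 = $13.13
Total deductions = $124.48 + $173.63 + $60.05 + $11.81 + $13.13 = $383.10
Net pay = $3,281.30 − $383.10 = $2,898.20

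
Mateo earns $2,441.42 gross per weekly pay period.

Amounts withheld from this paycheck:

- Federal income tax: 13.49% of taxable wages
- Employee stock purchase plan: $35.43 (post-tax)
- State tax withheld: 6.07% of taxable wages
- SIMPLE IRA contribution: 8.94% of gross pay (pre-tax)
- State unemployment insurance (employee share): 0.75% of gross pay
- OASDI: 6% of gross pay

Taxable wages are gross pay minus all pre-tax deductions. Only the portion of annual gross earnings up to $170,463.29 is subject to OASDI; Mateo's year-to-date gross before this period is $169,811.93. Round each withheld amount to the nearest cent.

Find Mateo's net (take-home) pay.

SIMPLE IRA contribution: $2,441.42 × 0.0894 = $218.26
Taxable wages = $2,441.42 − $218.26 = $2,223.16
Federal income tax: $2,223.16 × 0.1349 = $299.90
State tax withheld: $2,223.16 × 0.0607 = $134.95
OASDI: only $170,463.29 − $169,811.93 = $651.36 of this check is subject → $651.36 × 0.06 = $39.08
State unemployment insurance (employee share): $2,441.42 × 0.0075 = $18.31
Employee stock purchase plan: $35.43
Total deductions = $218.26 + $299.90 + $134.95 + $39.08 + $18.31 + $35.43 = $745.93
Net pay = $2,441.42 − $745.93 = $1,695.49

$1,695.49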